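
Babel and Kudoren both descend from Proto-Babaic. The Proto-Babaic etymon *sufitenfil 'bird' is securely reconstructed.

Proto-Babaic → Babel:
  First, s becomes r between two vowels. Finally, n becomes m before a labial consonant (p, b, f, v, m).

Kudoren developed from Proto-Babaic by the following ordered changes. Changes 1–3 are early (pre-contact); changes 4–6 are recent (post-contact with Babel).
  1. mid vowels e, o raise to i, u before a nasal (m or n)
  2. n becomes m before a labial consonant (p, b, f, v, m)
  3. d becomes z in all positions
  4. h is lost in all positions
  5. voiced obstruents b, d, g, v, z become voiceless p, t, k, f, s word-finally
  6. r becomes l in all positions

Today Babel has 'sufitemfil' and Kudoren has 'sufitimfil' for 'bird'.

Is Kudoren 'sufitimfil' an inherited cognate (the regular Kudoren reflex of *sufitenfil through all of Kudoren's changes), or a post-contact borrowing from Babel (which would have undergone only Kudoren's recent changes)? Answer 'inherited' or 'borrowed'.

inherited

If inherited, *sufitenfil would pass through all of Kudoren's changes:
Kudoren: *sufitenfil
  sufitenfil → sufitinfil   [pre-nasal raising]
  sufitinfil → sufitimfil   [nasal place assimilation]
  sufitimfil (rule 3 does not apply)
  sufitimfil (rule 4 does not apply)
  sufitimfil (rule 5 does not apply)
  sufitimfil (rule 6 does not apply)
  giving Kudoren sufitimfil.
If borrowed from Babel 'sufitemfil' after the early changes, it would undergo only the recent ones:
  rule 4 (h-loss): no change (sufitemfil)
  rule 5 (final devoicing): no change (sufitemfil)
  rule 6 (unconditioned shift): no change (sufitemfil)
  ⇒ as a loan: sufitemfil
Kudoren 'sufitimfil' matches the inherited outcome exactly, so it is an inherited cognate, not a loan.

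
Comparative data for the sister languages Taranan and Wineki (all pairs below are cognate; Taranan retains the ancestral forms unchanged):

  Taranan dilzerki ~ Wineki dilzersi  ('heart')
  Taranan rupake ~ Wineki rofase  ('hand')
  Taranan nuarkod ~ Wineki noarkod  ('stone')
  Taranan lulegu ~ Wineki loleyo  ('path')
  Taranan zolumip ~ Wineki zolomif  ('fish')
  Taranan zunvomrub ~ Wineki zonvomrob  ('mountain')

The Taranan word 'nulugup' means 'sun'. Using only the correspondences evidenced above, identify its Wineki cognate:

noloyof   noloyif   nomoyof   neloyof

noloyof

lulegu ~ loleyo — Taranan u corresponds to Wineki o after a consonant, before a consonant other than r, m, n, p, b, f, v.
lulegu ~ loleyo — Taranan g corresponds to Wineki y between vowels (before a back vowel).
rupake ~ rofase — Taranan u corresponds to Wineki o after a consonant, before a labial obstruent.
zolumip ~ zolomif — Taranan p corresponds to Wineki f word-finally.
Applying these to Taranan 'nulugup':
  nulugup → nolugup   (u→o after a consonant, before a consonant other than r, m, n, p, b, f, v)
  nolugup → nologup   (u→o after a consonant, before a consonant other than r, m, n, p, b, f, v)
  nologup → noloyup   (g→y between vowels (before a back vowel))
  noloyup → noloyop   (u→o after a consonant, before a labial obstruent)
  noloyop → noloyof   (p→f word-finally)
So the Wineki cognate is 'noloyof'.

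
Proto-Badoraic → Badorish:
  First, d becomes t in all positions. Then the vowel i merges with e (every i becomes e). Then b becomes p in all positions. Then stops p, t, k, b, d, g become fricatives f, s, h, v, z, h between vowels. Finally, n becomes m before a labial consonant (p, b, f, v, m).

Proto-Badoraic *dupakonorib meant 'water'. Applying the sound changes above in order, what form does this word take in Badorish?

tufahonorep

Badorish: *dupakonorib
  dupakonorib → tupakonorib   [unconditioned shift]
  tupakonorib → tupakonoreb   [vowel merger]
  tupakonoreb → tupakonorep   [unconditioned shift]
  tupakonorep → tufahonorep   [intervocalic lenition]
  tufahonorep (rule 5 does not apply)
  giving Badorish tufahonorep.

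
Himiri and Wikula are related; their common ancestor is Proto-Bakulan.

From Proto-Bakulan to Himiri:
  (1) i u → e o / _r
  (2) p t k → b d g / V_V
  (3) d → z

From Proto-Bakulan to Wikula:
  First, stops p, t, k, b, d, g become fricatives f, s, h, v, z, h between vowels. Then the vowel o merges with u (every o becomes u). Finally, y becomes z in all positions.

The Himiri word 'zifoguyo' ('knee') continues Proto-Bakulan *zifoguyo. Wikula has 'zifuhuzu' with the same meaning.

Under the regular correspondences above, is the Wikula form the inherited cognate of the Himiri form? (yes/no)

Derive the expected Wikula reflex of *zifoguyo:
Wikula: start from *zifoguyo.
  rule 1 (intervocalic lenition): zifoguyo → zifohuyo
  rule 2 (vowel merger): zifohuyo → zifuhuyu
  rule 3 (unconditioned shift): zifuhuyu → zifuhuzu
  ⇒ Wikula zifuhuzu
Wikula 'zifuhuzu' matches the regular reflex exactly, so the pair is cognate.

yes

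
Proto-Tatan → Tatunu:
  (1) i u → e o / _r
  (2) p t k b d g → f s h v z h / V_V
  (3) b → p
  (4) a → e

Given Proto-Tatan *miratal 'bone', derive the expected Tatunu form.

Tatunu: *miratal > meratal > merasal > meresel  (by pre-rhotic lowering, intervocalic lenition, vowel merger)

meresel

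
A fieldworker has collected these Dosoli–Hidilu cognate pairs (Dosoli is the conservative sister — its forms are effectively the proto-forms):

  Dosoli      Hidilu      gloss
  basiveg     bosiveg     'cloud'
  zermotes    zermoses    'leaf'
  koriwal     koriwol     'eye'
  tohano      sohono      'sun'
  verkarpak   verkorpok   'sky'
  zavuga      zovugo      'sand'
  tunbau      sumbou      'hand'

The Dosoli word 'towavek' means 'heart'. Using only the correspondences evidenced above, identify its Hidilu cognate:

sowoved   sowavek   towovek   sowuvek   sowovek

sowovek

tohano ~ sohono — Dosoli t corresponds to Hidilu s word-initially before a back vowel.
zavuga ~ zovugo — Dosoli a corresponds to Hidilu o after a consonant, before a labial obstruent.
Applying these to Dosoli 'towavek':
  towavek → sowavek   (t→s word-initially before a back vowel)
  sowavek → sowovek   (a→o after a consonant, before a labial obstruent)
So the Hidilu cognate is 'sowovek'.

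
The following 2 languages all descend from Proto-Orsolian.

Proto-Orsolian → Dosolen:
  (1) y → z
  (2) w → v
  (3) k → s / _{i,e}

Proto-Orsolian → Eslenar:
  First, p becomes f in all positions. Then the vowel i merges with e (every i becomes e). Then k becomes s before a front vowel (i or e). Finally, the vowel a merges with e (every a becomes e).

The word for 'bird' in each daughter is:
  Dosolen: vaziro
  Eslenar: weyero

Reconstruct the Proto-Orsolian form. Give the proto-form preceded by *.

*wayiro

Position 3: Dosolen has z, Eslenar has y. Eslenar preserves y here (none of its changes turn any other segment into y), so the proto-segment is *y.
Position 1: Dosolen has v, Eslenar has w. Eslenar preserves w here (none of its changes turn any other segment into w), so the proto-segment is *w.
Position 2: Dosolen has a, Eslenar has e. Dosolen preserves a here (none of its changes turn any other segment into a), so the proto-segment is *a.
Continuing position by position gives *wayiro; check it forward:
Dosolen: *wayiro > waziro > vaziro  (by unconditioned shift, unconditioned shift)
Eslenar: *wayiro > wayero > weyero  (by vowel merger, vowel merger)
Only *wayiro yields all of Dosolen vaziro, Eslenar weyero.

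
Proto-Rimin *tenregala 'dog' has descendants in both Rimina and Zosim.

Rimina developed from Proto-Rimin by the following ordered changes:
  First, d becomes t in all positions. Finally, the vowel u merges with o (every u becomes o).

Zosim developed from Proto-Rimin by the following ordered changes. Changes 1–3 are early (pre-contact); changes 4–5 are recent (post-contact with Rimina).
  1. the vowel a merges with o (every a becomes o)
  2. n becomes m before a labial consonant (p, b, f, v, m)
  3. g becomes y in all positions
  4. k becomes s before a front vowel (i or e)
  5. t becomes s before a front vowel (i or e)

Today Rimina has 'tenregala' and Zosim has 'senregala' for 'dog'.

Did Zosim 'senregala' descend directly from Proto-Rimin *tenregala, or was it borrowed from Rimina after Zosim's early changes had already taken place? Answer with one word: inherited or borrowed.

If inherited, *tenregala would pass through all of Zosim's changes:
Zosim: *tenregala
  tenregala → tenregolo   [vowel merger]
  tenregolo (rule 2 does not apply)
  tenregolo → tenreyolo   [unconditioned shift]
  tenreyolo (rule 4 does not apply)
  tenreyolo → senreyolo   [palatalisation]
  giving Zosim senreyolo.
If borrowed from Rimina 'tenregala' after the early changes, it would undergo only the recent ones:
  rule 4 (palatalisation): no change (tenregala)
  rule 5 (palatalisation): tenregala → senregala
  ⇒ as a loan: senregala
Zosim 'senregala' matches the loan outcome 'senregala', not the inherited 'senreyolo' — it skipped the early Zosim changes, so it was borrowed from Rimina.

borrowed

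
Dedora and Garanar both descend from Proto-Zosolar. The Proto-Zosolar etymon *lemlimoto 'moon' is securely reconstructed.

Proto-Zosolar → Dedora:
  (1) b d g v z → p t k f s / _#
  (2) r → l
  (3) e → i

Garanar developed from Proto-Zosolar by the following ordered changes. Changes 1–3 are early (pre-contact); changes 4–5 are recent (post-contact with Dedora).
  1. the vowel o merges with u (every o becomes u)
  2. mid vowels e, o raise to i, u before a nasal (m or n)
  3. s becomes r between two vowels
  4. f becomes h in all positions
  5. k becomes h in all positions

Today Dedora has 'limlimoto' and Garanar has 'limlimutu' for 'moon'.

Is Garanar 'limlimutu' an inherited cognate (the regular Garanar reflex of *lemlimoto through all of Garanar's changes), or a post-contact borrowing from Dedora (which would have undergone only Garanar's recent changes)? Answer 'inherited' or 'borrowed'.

inherited

If inherited, *lemlimoto would pass through all of Garanar's changes:
Garanar: *lemlimoto
  lemlimoto → lemlimutu   [vowel merger]
  lemlimutu → limlimutu   [pre-nasal raising]
  limlimutu (rule 3 does not apply)
  limlimutu (rule 4 does not apply)
  limlimutu (rule 5 does not apply)
  giving Garanar limlimutu.
If borrowed from Dedora 'limlimoto' after the early changes, it would undergo only the recent ones:
  rule 4 (unconditioned shift): no change (limlimoto)
  rule 5 (unconditioned shift): no change (limlimoto)
  ⇒ as a loan: limlimoto
Garanar 'limlimutu' matches the inherited outcome exactly, so it is an inherited cognate, not a loan.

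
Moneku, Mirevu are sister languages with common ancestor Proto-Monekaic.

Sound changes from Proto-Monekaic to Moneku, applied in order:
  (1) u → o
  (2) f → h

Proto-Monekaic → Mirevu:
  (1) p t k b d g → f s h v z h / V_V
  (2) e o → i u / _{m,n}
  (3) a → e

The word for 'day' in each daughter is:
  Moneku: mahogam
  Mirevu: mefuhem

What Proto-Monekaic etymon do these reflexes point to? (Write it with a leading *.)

Position 3: Moneku has h, Mirevu has f. Taking the neighbouring segments as reconstructed: Moneku h could go back to *f or *h; Mirevu f could go back to *p or *f — the one source consistent with every daughter is *f.
Position 2: Moneku has a, Mirevu has e. Moneku preserves a here (none of its changes turn any other segment into a), so the proto-segment is *a.
This points to *mafugam. Verify forward in each daughter:
Moneku: start from *mafugam.
  rule 1 (vowel merger): mafugam → mafogam
  rule 2 (unconditioned shift): mafogam → mahogam
  ⇒ Moneku mahogam
Mirevu: *mafugam > mafuham > mefuhem  (by intervocalic lenition, vowel merger)
*mafugam is the unique common source.

*mafugam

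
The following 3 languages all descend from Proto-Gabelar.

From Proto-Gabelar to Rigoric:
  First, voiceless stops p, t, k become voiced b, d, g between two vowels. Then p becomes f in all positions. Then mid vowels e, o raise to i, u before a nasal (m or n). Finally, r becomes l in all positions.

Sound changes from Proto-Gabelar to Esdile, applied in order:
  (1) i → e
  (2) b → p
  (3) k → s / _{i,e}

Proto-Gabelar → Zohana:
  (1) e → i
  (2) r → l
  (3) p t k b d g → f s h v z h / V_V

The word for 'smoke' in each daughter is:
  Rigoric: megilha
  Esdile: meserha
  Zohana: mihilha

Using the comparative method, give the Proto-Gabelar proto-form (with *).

*mekirha

Position 4: Rigoric has i, Esdile has e, Zohana has i. Taking the neighbouring segments as reconstructed: Rigoric i can only go back to *i; Esdile e could go back to *e or *i; Zohana i could go back to *e or *i — the one source consistent with every daughter is *i.
Position 2: Rigoric has e, Esdile has e, Zohana has i. Rigoric preserves e here (none of its changes turn any other segment into e), so the proto-segment is *e.
Position 5: Rigoric has l, Esdile has r, Zohana has l. Esdile preserves r here (none of its changes turn any other segment into r), so the proto-segment is *r.
This points to *mekirha. Verify forward in each daughter:
Rigoric: start from *mekirha.
  rule 1 (intervocalic voicing): mekirha → megirha
  rule 2: no change — megirha
  rule 3: no change — megirha
  rule 4 (unconditioned shift): megirha → megilha
  ⇒ Rigoric megilha
Esdile: *mekirha
  mekirha → mekerha   [vowel merger]
  mekerha (rule 2 does not apply)
  mekerha → meserha   [palatalisation]
  giving Esdile meserha.
Zohana: start from *mekirha.
  rule 1 (vowel merger): mekirha → mikirha
  rule 2 (unconditioned shift): mikirha → mikilha
  rule 3 (intervocalic lenition): mikilha → mihilha
  ⇒ Zohana mihilha
*mekirha is the unique common source.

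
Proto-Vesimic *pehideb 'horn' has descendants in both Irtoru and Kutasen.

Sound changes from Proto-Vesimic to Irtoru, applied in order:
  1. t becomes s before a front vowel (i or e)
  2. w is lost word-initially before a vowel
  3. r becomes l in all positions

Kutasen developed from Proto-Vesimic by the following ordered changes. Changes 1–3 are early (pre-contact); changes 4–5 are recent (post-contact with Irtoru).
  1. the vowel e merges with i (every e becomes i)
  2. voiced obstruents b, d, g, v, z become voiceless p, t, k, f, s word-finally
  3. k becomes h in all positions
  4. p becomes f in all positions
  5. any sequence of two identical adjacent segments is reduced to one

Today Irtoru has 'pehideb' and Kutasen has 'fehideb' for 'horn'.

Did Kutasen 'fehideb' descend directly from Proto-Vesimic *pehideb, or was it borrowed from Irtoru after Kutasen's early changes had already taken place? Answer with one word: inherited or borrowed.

If inherited, *pehideb would pass through all of Kutasen's changes:
Kutasen: *pehideb
  pehideb → pihidib   [vowel merger]
  pihidib → pihidip   [final devoicing]
  pihidip (rule 3 does not apply)
  pihidip → fihidif   [unconditioned shift]
  fihidif (rule 5 does not apply)
  giving Kutasen fihidif.
If borrowed from Irtoru 'pehideb' after the early changes, it would undergo only the recent ones:
  rule 4 (unconditioned shift): pehideb → fehideb
  rule 5 (degemination): no change (fehideb)
  ⇒ as a loan: fehideb
Kutasen 'fehideb' matches the loan outcome 'fehideb', not the inherited 'fihidif' — it skipped the early Kutasen changes, so it was borrowed from Irtoru.

borrowed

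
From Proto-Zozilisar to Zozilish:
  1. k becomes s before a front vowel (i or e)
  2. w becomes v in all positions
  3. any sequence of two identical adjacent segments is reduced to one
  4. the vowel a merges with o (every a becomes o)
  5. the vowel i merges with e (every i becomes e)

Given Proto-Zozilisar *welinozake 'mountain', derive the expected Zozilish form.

velenozose

Zozilish: *welinozake > welinozase > velinozase > velinozose > velenozose  (by palatalisation, unconditioned shift, vowel merger, vowel merger)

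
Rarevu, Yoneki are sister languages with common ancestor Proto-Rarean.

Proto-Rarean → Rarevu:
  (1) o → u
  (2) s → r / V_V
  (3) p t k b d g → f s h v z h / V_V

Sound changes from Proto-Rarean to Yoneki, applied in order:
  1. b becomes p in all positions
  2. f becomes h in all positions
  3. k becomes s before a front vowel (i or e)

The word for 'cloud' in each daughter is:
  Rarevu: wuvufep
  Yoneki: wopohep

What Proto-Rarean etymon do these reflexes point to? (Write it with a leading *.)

Position 3: Rarevu has v, Yoneki has p. Taking the neighbouring segments as reconstructed: Rarevu v could go back to *b or *v; Yoneki p could go back to *p or *b — the one source consistent with every daughter is *b.
Position 5: Rarevu has f, Yoneki has h. Taking the neighbouring segments as reconstructed: Rarevu f could go back to *p or *f; Yoneki h could go back to *f or *h — the one source consistent with every daughter is *f.
Position 4: Rarevu has u, Yoneki has o. Yoneki preserves o here (none of its changes turn any other segment into o), so the proto-segment is *o.
Verify the candidate proto-form against each daughter:
Rarevu: *wobofep > wubufep > wuvufep  (by vowel merger, intervocalic lenition)
Yoneki: start from *wobofep.
  rule 1 (unconditioned shift): wobofep → wopofep
  rule 2 (unconditioned shift): wopofep → wopohep
  rule 3: no change — wopohep
  ⇒ Yoneki wopohep
*wobofep is the unique common source.

*wobofep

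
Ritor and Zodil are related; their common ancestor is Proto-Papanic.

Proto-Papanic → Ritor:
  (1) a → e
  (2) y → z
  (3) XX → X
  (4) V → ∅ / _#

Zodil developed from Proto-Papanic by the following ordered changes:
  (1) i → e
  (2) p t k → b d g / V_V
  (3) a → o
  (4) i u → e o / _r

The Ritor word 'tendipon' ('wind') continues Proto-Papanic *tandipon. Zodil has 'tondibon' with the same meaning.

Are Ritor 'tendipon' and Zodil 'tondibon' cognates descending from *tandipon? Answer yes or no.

Derive the expected Zodil reflex of *tandipon:
Zodil: start from *tandipon.
  rule 1 (vowel merger): tandipon → tandepon
  rule 2 (intervocalic voicing): tandepon → tandebon
  rule 3 (vowel merger): tandebon → tondebon
  rule 4: no change — tondebon
  ⇒ Zodil tondebon
The regular Zodil reflex would be 'tondebon', but the attested form is 'tondibon'. The correspondence is irregular, so they are not cognates (the Zodil form has a different source).

no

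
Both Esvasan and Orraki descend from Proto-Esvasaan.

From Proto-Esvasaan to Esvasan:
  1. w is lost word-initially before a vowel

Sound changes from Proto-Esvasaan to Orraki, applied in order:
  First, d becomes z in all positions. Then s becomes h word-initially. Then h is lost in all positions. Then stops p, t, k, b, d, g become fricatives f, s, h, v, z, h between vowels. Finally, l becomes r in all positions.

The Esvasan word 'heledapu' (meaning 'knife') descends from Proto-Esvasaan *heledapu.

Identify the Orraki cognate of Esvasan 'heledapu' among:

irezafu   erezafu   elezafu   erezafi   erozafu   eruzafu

Orraki: *heledapu > helezapu > elezapu > elezafu > erezafu  (by unconditioned shift, h-loss, intervocalic lenition, unconditioned shift)

erezafu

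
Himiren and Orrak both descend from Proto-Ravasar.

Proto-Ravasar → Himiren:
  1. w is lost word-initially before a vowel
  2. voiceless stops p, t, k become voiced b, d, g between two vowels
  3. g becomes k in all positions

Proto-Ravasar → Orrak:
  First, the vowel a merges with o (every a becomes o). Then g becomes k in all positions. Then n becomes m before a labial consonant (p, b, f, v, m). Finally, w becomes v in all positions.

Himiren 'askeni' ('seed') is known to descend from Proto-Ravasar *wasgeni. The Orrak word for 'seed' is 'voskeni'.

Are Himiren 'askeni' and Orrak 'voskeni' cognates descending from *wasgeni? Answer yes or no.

yes

Derive the expected Orrak reflex of *wasgeni:
Orrak: *wasgeni > wosgeni > woskeni > voskeni  (by vowel merger, unconditioned shift, unconditioned shift)
Orrak 'voskeni' matches the regular reflex exactly, so the pair is cognate.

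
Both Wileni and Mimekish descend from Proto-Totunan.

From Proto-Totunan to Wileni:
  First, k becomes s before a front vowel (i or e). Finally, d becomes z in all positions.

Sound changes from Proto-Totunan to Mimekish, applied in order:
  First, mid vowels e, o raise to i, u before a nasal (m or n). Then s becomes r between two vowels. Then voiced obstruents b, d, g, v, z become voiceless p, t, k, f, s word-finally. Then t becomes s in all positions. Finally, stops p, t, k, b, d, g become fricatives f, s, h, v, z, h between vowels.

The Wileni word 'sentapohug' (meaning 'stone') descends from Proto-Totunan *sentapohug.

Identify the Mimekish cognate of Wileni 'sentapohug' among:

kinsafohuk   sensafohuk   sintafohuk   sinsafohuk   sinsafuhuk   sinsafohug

sinsafohuk

Mimekish: *sentapohug > sintapohug > sintapohuk > sinsapohuk > sinsafohuk  (by pre-nasal raising, final devoicing, unconditioned shift, intervocalic lenition)
The other candidates each miss or misapply at least one Mimekish change.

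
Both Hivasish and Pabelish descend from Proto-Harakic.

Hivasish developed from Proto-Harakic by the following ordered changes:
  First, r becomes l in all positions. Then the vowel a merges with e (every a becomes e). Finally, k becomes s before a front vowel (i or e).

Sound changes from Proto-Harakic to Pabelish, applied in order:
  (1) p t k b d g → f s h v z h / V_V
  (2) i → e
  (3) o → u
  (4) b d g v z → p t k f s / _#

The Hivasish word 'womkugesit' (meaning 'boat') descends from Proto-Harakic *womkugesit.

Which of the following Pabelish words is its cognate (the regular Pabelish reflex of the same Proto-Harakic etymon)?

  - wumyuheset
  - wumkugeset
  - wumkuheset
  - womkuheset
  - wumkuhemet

Pabelish: *womkugesit > womkuhesit > womkuheset > wumkuheset  (by intervocalic lenition, vowel merger, vowel merger)
The other candidates each miss or misapply at least one Pabelish change.

wumkuheset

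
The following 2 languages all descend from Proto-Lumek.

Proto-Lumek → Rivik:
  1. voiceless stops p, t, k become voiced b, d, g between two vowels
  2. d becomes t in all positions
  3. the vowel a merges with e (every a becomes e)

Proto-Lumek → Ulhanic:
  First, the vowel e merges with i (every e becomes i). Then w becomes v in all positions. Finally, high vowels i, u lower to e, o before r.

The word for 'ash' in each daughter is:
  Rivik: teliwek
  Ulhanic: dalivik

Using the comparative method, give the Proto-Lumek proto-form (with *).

*daliwek

Position 5: Rivik has w, Ulhanic has v. Rivik preserves w here (none of its changes turn any other segment into w), so the proto-segment is *w.
Position 6: Rivik has e, Ulhanic has i. Taking the neighbouring segments as reconstructed: Rivik e could go back to *a or *e; Ulhanic i could go back to *e or *i — the one source consistent with every daughter is *e.
This points to *daliwek. Verify forward in each daughter:
Rivik: *daliwek > taliwek > teliwek  (by unconditioned shift, vowel merger)
Ulhanic: start from *daliwek.
  rule 1 (vowel merger): daliwek → daliwik
  rule 2 (unconditioned shift): daliwik → dalivik
  rule 3: no change — dalivik
  ⇒ Ulhanic dalivik
Only *daliwek yields all of Rivik teliwek, Ulhanic dalivik.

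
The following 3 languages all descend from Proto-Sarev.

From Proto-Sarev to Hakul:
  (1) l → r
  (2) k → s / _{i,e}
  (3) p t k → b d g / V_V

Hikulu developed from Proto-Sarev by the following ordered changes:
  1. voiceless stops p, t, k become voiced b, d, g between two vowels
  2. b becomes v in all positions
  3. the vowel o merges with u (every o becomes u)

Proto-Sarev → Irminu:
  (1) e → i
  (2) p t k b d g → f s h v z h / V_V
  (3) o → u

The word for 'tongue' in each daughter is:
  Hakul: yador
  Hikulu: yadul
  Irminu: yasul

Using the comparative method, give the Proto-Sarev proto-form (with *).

*yatol

Position 3: Hakul has d, Hikulu has d, Irminu has s. Taking the neighbouring segments as reconstructed: Hakul d could go back to *t or *d; Hikulu d could go back to *t or *d; Irminu s could go back to *t or *s — the one source consistent with every daughter is *t.
Position 4: Hakul has o, Hikulu has u, Irminu has u. Hakul preserves o here (none of its changes turn any other segment into o), so the proto-segment is *o.
Position 5: Hakul has r, Hikulu has l, Irminu has l. Hikulu preserves l here (none of its changes turn any other segment into l), so the proto-segment is *l.
The remaining positions agree across the daughters. Check the candidate against every language:
Hakul: *yatol
  yatol → yator   [unconditioned shift]
  yator (rule 2 does not apply)
  yator → yador   [intervocalic voicing]
  giving Hakul yador.
Hikulu: start from *yatol.
  rule 1 (intervocalic voicing): yatol → yadol
  rule 2: no change — yadol
  rule 3 (vowel merger): yadol → yadul
  ⇒ Hikulu yadul
Irminu: start from *yatol.
  rule 1: no change — yatol
  rule 2 (intervocalic lenition): yatol → yasol
  rule 3 (vowel merger): yasol → yasul
  ⇒ Irminu yasul
No other proto-form is consistent with every reflex, so the reconstruction is *yatol.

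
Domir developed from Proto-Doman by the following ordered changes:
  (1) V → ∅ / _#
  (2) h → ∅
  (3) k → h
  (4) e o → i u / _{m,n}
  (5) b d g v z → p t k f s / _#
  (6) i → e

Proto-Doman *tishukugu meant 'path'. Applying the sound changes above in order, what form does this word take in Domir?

Domir: start from *tishukugu.
  rule 1 (apocope): tishukugu → tishukug
  rule 2 (h-loss): tishukug → tisukug
  rule 3 (unconditioned shift): tisukug → tisuhug
  rule 4: no change — tisuhug
  rule 5 (final devoicing): tisuhug → tisuhuk
  rule 6 (vowel merger): tisuhuk → tesuhuk
  ⇒ Domir tesuhuk

tesuhuk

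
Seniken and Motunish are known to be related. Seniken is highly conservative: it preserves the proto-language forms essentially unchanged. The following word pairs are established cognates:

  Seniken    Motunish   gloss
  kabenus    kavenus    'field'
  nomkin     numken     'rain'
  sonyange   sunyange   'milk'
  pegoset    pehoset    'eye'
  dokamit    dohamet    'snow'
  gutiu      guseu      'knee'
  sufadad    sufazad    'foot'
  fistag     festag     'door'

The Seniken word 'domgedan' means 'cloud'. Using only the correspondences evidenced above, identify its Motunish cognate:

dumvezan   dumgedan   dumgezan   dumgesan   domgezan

nomkin ~ numken — Seniken o corresponds to Motunish u after a consonant, before a nasal.
sufadad ~ sufazad — Seniken d corresponds to Motunish z between vowels (before a back vowel).
Applying these to Seniken 'domgedan':
  domgedan → dumgedan   (o→u after a consonant, before a nasal)
  dumgedan → dumgezan   (d→z between vowels (before a back vowel))
So the Motunish cognate is 'dumgezan'.

dumgezan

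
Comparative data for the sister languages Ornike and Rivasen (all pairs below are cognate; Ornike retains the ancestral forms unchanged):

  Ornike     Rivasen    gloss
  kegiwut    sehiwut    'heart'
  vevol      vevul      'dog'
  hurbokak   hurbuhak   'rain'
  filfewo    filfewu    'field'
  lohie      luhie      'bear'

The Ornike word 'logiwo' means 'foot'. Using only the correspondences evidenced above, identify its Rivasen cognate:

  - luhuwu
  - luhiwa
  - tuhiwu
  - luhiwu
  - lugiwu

vevol ~ vevul, hurbokak ~ hurbuhak — Ornike o corresponds to Rivasen u after a consonant, before a consonant other than r, m, n, p, b, f, v.
kegiwut ~ sehiwut — Ornike g corresponds to Rivasen h between vowels (before a front vowel).
filfewo ~ filfewu — Ornike o corresponds to Rivasen u word-finally.
Applying these to Ornike 'logiwo':
  logiwo → lugiwo   (o→u after a consonant, before a consonant other than r, m, n, p, b, f, v)
  lugiwo → luhiwo   (g→h between vowels (before a front vowel))
  luhiwo → luhiwu   (o→u word-finally)
So the Rivasen cognate is 'luhiwu'.

luhiwu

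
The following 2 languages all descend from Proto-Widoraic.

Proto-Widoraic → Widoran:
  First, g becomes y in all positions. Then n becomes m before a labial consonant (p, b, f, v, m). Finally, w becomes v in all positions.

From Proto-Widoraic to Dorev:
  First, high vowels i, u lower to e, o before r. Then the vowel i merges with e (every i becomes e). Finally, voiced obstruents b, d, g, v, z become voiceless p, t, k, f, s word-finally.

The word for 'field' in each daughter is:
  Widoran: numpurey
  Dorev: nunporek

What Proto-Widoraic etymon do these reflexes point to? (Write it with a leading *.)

*nunpureg

Position 5: Widoran has u, Dorev has o. Widoran preserves u here (none of its changes turn any other segment into u), so the proto-segment is *u.
Position 8: Widoran has y, Dorev has k. Taking the neighbouring segments as reconstructed: Widoran y could go back to *g or *y; Dorev k could go back to *k or *g — the one source consistent with every daughter is *g.
Verify the candidate proto-form against each daughter:
Widoran: *nunpureg > nunpurey > numpurey  (by unconditioned shift, nasal place assimilation)
Dorev: start from *nunpureg.
  rule 1 (pre-rhotic lowering): nunpureg → nunporeg
  rule 2: no change — nunporeg
  rule 3 (final devoicing): nunporeg → nunporek
  ⇒ Dorev nunporek
*nunpureg is the unique common source.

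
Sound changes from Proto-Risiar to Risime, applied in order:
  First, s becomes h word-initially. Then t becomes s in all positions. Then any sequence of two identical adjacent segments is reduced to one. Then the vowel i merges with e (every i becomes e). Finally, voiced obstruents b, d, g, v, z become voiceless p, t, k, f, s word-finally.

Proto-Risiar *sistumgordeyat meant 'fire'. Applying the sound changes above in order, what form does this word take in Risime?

Risime: start from *sistumgordeyat.
  rule 1 (debuccalisation): sistumgordeyat → histumgordeyat
  rule 2 (unconditioned shift): histumgordeyat → hissumgordeyas
  rule 3 (degemination): hissumgordeyas → hisumgordeyas
  rule 4 (vowel merger): hisumgordeyas → hesumgordeyas
  rule 5: no change — hesumgordeyas
  ⇒ Risime hesumgordeyas

hesumgordeyas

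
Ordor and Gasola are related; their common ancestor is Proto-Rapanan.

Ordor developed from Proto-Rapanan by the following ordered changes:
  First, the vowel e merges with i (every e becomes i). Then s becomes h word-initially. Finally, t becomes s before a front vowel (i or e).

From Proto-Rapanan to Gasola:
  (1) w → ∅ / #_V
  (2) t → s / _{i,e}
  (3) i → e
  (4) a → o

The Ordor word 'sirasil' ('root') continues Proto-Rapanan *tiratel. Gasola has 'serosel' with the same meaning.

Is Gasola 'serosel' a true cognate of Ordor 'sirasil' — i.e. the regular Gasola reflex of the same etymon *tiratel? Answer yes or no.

yes

Derive the expected Gasola reflex of *tiratel:
Gasola: *tiratel
  tiratel (rule 1 does not apply)
  tiratel → sirasel   [palatalisation]
  sirasel → serasel   [vowel merger]
  serasel → serosel   [vowel merger]
  giving Gasola serosel.
Gasola 'serosel' matches the regular reflex exactly, so the pair is cognate.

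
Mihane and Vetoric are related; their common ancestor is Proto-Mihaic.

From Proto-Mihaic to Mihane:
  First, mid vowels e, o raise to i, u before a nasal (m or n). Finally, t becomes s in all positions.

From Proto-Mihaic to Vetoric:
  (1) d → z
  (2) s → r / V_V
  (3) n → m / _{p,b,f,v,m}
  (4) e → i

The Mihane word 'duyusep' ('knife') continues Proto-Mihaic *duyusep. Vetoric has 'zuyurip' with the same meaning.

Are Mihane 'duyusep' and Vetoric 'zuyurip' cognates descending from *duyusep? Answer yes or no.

Derive the expected Vetoric reflex of *duyusep:
Vetoric: start from *duyusep.
  rule 1 (unconditioned shift): duyusep → zuyusep
  rule 2 (rhotacism): zuyusep → zuyurep
  rule 3: no change — zuyurep
  rule 4 (vowel merger): zuyurep → zuyurip
  ⇒ Vetoric zuyurip
Vetoric 'zuyurip' matches the regular reflex exactly, so the pair is cognate.

yes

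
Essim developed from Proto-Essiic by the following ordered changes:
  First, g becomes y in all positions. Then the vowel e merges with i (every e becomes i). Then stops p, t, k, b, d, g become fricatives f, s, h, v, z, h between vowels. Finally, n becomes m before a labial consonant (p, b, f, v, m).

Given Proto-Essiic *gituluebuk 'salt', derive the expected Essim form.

yisuluivuk

Essim: *gituluebuk > yituluebuk > yituluibuk > yisuluivuk  (by unconditioned shift, vowel merger, intervocalic lenition)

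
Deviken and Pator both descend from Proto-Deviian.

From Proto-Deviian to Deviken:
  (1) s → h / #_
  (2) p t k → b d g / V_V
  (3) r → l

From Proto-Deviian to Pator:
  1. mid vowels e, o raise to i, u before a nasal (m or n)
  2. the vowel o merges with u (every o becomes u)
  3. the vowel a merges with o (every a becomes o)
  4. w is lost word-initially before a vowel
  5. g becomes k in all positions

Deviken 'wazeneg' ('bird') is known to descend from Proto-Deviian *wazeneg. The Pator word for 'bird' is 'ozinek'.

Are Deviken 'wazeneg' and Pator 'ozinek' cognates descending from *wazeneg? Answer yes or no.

yes

Derive the expected Pator reflex of *wazeneg:
Pator: *wazeneg
  wazeneg → wazineg   [pre-nasal raising]
  wazineg (rule 2 does not apply)
  wazineg → wozineg   [vowel merger]
  wozineg → ozineg   [glide loss]
  ozineg → ozinek   [unconditioned shift]
  giving Pator ozinek.
Pator 'ozinek' matches the regular reflex exactly, so the pair is cognate.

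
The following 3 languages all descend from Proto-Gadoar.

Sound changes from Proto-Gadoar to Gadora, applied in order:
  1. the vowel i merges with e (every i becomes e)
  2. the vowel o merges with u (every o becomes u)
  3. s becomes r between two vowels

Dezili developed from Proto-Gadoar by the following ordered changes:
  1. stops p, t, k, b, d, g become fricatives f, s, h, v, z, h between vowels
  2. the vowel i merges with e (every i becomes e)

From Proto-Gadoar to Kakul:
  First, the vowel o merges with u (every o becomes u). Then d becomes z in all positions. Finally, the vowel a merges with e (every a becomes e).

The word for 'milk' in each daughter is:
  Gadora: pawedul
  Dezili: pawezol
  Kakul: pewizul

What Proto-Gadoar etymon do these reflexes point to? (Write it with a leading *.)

Position 4: Gadora has e, Dezili has e, Kakul has i. Kakul preserves i here (none of its changes turn any other segment into i), so the proto-segment is *i.
Position 6: Gadora has u, Dezili has o, Kakul has u. Dezili preserves o here (none of its changes turn any other segment into o), so the proto-segment is *o.
Continuing position by position gives *pawidol; check it forward:
Gadora: *pawidol
  pawidol → pawedol   [vowel merger]
  pawedol → pawedul   [vowel merger]
  pawedul (rule 3 does not apply)
  giving Gadora pawedul.
Dezili: *pawidol > pawizol > pawezol  (by intervocalic lenition, vowel merger)
Kakul: start from *pawidol.
  rule 1 (vowel merger): pawidol → pawidul
  rule 2 (unconditioned shift): pawidul → pawizul
  rule 3 (vowel merger): pawizul → pewizul
  ⇒ Kakul pewizul
*pawidol is the unique common source.

*pawidol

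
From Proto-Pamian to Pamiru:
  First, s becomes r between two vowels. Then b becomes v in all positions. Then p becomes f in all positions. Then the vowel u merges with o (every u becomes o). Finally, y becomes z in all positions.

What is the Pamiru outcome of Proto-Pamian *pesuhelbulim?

Pamiru: start from *pesuhelbulim.
  rule 1 (rhotacism): pesuhelbulim → peruhelbulim
  rule 2 (unconditioned shift): peruhelbulim → peruhelvulim
  rule 3 (unconditioned shift): peruhelvulim → feruhelvulim
  rule 4 (vowel merger): feruhelvulim → ferohelvolim
  rule 5: no change — ferohelvolim
  ⇒ Pamiru ferohelvolim

ferohelvolim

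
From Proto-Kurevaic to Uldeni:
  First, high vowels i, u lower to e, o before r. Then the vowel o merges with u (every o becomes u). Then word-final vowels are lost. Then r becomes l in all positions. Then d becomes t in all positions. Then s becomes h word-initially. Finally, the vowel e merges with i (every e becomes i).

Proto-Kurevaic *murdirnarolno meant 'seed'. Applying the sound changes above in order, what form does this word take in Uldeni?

Uldeni: *murdirnarolno > mordernarolno > murdernarulnu > murdernaruln > muldelnaluln > multelnaluln > multilnaluln  (by pre-rhotic lowering, vowel merger, apocope, unconditioned shift, unconditioned shift, vowel merger)

multilnaluln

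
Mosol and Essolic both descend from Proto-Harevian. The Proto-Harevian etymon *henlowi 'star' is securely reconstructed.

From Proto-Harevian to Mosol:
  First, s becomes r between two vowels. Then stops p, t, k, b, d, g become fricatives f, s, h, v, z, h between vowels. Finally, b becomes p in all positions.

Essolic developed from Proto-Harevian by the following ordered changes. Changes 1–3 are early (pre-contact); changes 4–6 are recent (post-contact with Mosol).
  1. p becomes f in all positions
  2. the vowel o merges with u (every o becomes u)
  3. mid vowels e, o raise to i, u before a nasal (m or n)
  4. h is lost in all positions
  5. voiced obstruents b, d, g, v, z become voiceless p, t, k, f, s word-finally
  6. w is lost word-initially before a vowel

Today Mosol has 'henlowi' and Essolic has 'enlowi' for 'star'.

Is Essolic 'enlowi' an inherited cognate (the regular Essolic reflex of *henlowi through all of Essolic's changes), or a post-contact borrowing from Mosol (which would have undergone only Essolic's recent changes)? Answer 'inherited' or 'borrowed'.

If inherited, *henlowi would pass through all of Essolic's changes:
Essolic: *henlowi > henluwi > hinluwi > inluwi  (by vowel merger, pre-nasal raising, h-loss)
If borrowed from Mosol 'henlowi' after the early changes, it would undergo only the recent ones:
  rule 4 (h-loss): henlowi → enlowi
  rule 5 (final devoicing): no change (enlowi)
  rule 6 (glide loss): no change (enlowi)
  ⇒ as a loan: enlowi
Essolic 'enlowi' matches the loan outcome 'enlowi', not the inherited 'inluwi' — it skipped the early Essolic changes, so it was borrowed from Mosol.

borrowed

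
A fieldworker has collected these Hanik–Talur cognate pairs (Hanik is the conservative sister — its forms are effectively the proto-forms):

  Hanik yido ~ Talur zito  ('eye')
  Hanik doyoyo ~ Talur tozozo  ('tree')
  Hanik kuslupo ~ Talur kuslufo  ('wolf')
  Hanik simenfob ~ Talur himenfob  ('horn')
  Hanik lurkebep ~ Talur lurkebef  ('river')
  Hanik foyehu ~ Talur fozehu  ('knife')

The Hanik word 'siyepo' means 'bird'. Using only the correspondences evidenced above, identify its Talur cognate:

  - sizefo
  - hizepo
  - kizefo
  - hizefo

simenfob ~ himenfob — Hanik s corresponds to Talur h word-initially before a front vowel.
foyehu ~ fozehu — Hanik y corresponds to Talur z between vowels (before a front vowel).
kuslupo ~ kuslufo — Hanik p corresponds to Talur f between vowels (before a back vowel).
Applying these to Hanik 'siyepo':
  siyepo → hiyepo   (s→h word-initially before a front vowel)
  hiyepo → hizepo   (y→z between vowels (before a front vowel))
  hizepo → hizefo   (p→f between vowels (before a back vowel))
So the Talur cognate is 'hizefo'.

hizefo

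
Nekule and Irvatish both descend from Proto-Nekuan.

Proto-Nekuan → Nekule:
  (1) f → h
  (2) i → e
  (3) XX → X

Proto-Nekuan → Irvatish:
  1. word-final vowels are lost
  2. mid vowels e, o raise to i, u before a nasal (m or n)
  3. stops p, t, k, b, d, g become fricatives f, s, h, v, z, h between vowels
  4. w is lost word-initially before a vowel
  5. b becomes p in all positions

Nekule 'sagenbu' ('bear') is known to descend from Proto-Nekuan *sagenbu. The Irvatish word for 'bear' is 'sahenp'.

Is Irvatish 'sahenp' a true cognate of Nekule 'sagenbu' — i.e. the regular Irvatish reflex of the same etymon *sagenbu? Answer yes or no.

no

Derive the expected Irvatish reflex of *sagenbu:
Irvatish: start from *sagenbu.
  rule 1 (apocope): sagenbu → sagenb
  rule 2 (pre-nasal raising): sagenb → saginb
  rule 3 (intervocalic lenition): saginb → sahinb
  rule 4: no change — sahinb
  rule 5 (unconditioned shift): sahinb → sahinp
  ⇒ Irvatish sahinp
The regular Irvatish reflex would be 'sahinp', but the attested form is 'sahenp'. The correspondence is irregular, so they are not cognates (the Irvatish form has a different source).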